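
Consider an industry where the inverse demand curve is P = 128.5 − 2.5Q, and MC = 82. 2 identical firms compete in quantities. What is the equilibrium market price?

Cournot with 2 identical firms: the symmetric best-response condition is 128.5 − 7.5q = 82. Each firm produces q = 6.2, total output Q = 12.4, price P = 97.5.

P = 97.5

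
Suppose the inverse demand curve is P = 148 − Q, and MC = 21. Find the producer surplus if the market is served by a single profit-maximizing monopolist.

Monopoly sets MR = MC: 148 − 2Q = 21 ⇒ Q = 63.5, P = 148 − 63.5 = 84.5.
PS = (84.5 − 21)·63.5 = 4032.25.

PS = 4032.25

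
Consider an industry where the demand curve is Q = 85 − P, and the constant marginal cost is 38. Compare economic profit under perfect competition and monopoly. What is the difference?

Economic profit rises by 552.25

Inverting demand: P = 85 − Q.
Competitive firms price at marginal cost: P = 38, giving Q = 47.
Profit = (38 − 38)·47 = 0.
The monopolist equates marginal revenue to marginal cost: 85 − 2Q = 38, so Q = 23.5. From demand, P = 61.5.
Profit = (61.5 − 38)·23.5 = 552.25.
Change in economic profit: 552.25 − 0 = 552.25.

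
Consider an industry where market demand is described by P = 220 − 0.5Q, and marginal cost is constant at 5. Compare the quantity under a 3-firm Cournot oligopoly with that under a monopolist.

Cournot: Q = 322.5; Monopoly: Q = 215

In a 3-firm Cournot equilibrium, symmetry and the first-order condition give q = (220 − 5)/(2) = 107.5. So Q = 322.5 and P = 58.75.
The monopolist equates marginal revenue to marginal cost: 220 − Q = 5, so Q = 215. From demand, P = 112.5.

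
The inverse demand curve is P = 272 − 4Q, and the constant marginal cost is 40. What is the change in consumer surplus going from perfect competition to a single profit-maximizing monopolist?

Under competition P = MC = 40, so Q = (272 − 40)/4 = 58.
CS = ½·(272 − 40)·58 = 6728.
Monopoly sets MR = MC: 272 − 8Q = 40 ⇒ Q = 29, P = 272 − 4·29 = 156.
CS = ½·(272 − 156)·29 = 1682.
Change in consumer surplus: 1682 − 6728 = −5046.

Consumer surplus falls by 5046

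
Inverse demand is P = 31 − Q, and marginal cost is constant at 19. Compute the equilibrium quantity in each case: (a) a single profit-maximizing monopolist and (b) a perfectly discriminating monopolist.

Monopoly: Q = 6; Perfect PD: Q = 12

A monopolist chooses Q where MR = MC. MR = 31 − 2Q; setting this equal to 19 gives Q = 6 and P = 25.
Under first-degree price discrimination the firm charges each unit its demand price and produces up to where P = MC, i.e. Q = 12. Consumer surplus is zero; producer surplus equals total surplus.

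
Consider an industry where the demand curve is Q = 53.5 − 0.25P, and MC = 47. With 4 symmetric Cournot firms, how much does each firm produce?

Inverting demand: P = 214 − 4Q.
With 4 symmetric Cournot firms, each firm's FOC gives 214 − 20q = 47, so q = 8.35, Q = 4·8.35 = 33.4, and P = 80.4.

q_i = 8.35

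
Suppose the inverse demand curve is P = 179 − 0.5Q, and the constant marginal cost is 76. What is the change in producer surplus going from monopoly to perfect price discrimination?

A monopolist chooses Q where MR = MC. MR = 179 − Q; setting this equal to 76 gives Q = 103 and P = 127.5.
PS = (127.5 − 76)·103 = 5304.5.
A perfectly discriminating monopolist sells every unit with P(Q) ≥ MC(Q), so output equals the competitive quantity Q = 206. Each buyer pays their reservation price, so CS = 0 and the firm captures all surplus.
PS = ½·(179 − 76)·206 = 10609.
Change in producer surplus: 10609 − 5304.5 = 5304.5.

PS rises by 5304.5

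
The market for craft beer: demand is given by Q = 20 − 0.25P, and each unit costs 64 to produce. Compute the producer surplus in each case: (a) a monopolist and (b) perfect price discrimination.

Monopoly: PS = 16; Perfect PD: PS = 32

Inverting demand: P = 80 − 4Q.
A monopolist chooses Q where MR = MC. MR = 80 − 8Q; setting this equal to 64 gives Q = 2 and P = 72.
PS = (72 − 64)·2 = 16.
A perfectly discriminating monopolist sells every unit with P(Q) ≥ MC(Q), so output equals the competitive quantity Q = 4. Each buyer pays their reservation price, so CS = 0 and the firm captures all surplus.
PS = ½·(80 − 64)·4 = 32.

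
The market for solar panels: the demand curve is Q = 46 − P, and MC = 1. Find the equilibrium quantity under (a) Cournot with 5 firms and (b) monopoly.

Cournot: Q = 37.5; Monopoly: Q = 22.5

Inverting demand: P = 46 − Q.
Cournot with 5 identical firms: the symmetric best-response condition is 46 − 6q = 1. Each firm produces q = 7.5, total output Q = 37.5, price P = 8.5.
A monopolist chooses Q where MR = MC. MR = 46 − 2Q; setting this equal to 1 gives Q = 22.5 and P = 23.5.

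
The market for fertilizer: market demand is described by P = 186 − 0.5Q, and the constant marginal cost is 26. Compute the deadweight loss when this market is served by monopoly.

DWL = 6400

Under competition P = MC = 26, so Q = (186 − 26)/0.5 = 320.
The monopolist equates marginal revenue to marginal cost: 186 − Q = 26, so Q = 160. From demand, P = 106.
DWL is the triangle between Q = 160 and Q = 320: ½·(320 − 160)·(106 − 26) = 6400.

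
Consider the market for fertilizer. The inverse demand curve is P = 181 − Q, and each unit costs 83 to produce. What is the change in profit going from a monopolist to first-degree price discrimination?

Monopoly sets MR = MC: 181 − 2Q = 83 ⇒ Q = 49, P = 181 − 49 = 132.
Profit = (132 − 83)·49 = 2401.
A perfectly discriminating monopolist sells every unit with P(Q) ≥ MC(Q), so output equals the competitive quantity Q = 98. Each buyer pays their reservation price, so CS = 0 and the firm captures all surplus.
PS equals the full surplus area, 4802. Profit = 4802 = 4802.
Change in profit: 4802 − 2401 = 2401.

Profit rises by 2401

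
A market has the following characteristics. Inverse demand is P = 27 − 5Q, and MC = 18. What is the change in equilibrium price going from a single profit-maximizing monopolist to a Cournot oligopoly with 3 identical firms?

The monopolist equates marginal revenue to marginal cost: 27 − 10Q = 18, so Q = 0.9. From demand, P = 22.5.
In a 3-firm Cournot equilibrium, symmetry and the first-order condition give q = (27 − 18)/(20) = 0.45. So Q = 1.35 and P = 20.25.
Change in equilibrium price: 20.25 − 22.5 = −2.25.

P falls by 2.25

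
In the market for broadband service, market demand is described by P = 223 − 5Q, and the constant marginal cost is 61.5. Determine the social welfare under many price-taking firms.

TS = 2608.225

Competitive firms price at marginal cost: P = 61.5, giving Q = 32.3.
CS = ½·(223 − 61.5)·32.3 = 2608.225; PS = (61.5 − 61.5)·32.3 = 0; TS = 2608.225.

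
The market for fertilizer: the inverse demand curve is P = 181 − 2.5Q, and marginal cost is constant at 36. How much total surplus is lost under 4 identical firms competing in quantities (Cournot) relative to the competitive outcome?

Under competition P = MC = 36, so Q = (181 − 36)/2.5 = 58.
With 4 symmetric Cournot firms, each firm's FOC gives 181 − 12.5q = 36, so q = 11.6, Q = 4·11.6 = 46.4, and P = 65.
DWL is the triangle between Q = 46.4 and Q = 58: ½·(58 − 46.4)·(65 − 36) = 168.2.

DWL = 168.2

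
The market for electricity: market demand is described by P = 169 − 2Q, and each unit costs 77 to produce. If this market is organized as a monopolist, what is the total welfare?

TS = 1587

Monopoly sets MR = MC: 169 − 4Q = 77 ⇒ Q = 23, P = 169 − 2·23 = 123.
CS = ½·(169 − 123)·23 = 529; PS = (123 − 77)·23 = 1058; TS = 1587.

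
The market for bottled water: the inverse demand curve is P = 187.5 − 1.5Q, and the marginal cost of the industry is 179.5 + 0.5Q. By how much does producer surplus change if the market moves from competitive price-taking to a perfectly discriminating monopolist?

Under competition P = MC: 187.5 − 1.5Q = 179.5 + 0.5Q ⇒ Q = 4, P = 181.5.
PS = P·Q − VC(Q) = 181.5·4 − (179.5·4 + ½·0.5·4²) = 4.
Under first-degree price discrimination the firm charges each unit its demand price and produces up to where P = MC, i.e. Q = 4. Consumer surplus is zero; producer surplus equals total surplus.
PS = ½·(187.5 − 179.5)·4 = 16.
Change in producer surplus: 16 − 4 = 12.

PS rises by 12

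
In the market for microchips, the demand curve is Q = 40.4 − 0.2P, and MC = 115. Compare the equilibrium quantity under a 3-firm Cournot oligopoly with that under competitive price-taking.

Cournot: Q = 13.05; Competition: Q = 17.4

Inverting demand: P = 202 − 5Q.
With 3 symmetric Cournot firms, each firm's FOC gives 202 − 20q = 115, so q = 4.35, Q = 3·4.35 = 13.05, and P = 136.75.
Perfect competition: P = MC = 115, so 202 − 5Q = 115 and Q = 17.4.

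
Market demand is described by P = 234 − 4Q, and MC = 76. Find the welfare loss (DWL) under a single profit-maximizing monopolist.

Competitive firms price at marginal cost: P = 76, giving Q = 39.5.
The monopolist equates marginal revenue to marginal cost: 234 − 8Q = 76, so Q = 19.75. From demand, P = 155.
DWL is the triangle between Q = 19.75 and Q = 39.5: ½·(39.5 − 19.75)·(155 − 76) = 780.125.

DWL = 780.125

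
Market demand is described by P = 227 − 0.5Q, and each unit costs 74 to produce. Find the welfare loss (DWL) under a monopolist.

Under competition P = MC = 74, so Q = (227 − 74)/0.5 = 306.
A monopolist chooses Q where MR = MC. MR = 227 − Q; setting this equal to 74 gives Q = 153 and P = 150.5.
DWL is the triangle between Q = 153 and Q = 306: ½·(306 − 153)·(150.5 − 74) = 5852.25.

DWL = 5852.25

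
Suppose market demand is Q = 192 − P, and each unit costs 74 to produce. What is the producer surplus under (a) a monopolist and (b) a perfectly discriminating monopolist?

Monopoly: PS = 3481; Perfect PD: PS = 6962

Inverting demand: P = 192 − Q.
The monopolist equates marginal revenue to marginal cost: 192 − 2Q = 74, so Q = 59. From demand, P = 133.
PS = (133 − 74)·59 = 3481.
Under first-degree price discrimination the firm charges each unit its demand price and produces up to where P = MC, i.e. Q = 118. Consumer surplus is zero; producer surplus equals total surplus.
PS = ½·(192 − 74)·118 = 6962.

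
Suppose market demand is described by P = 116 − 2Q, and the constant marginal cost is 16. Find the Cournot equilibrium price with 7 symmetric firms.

P = 28.5

In a 7-firm Cournot equilibrium, symmetry and the first-order condition give q = (116 − 16)/(16) = 6.25. So Q = 43.75 and P = 28.5.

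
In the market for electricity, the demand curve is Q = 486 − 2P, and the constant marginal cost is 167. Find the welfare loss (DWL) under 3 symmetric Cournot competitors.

Inverting demand: P = 243 − 0.5Q.
Under competition P = MC = 167, so Q = (243 − 167)/0.5 = 152.
With 3 symmetric Cournot firms, each firm's FOC gives 243 − 2q = 167, so q = 38, Q = 3·38 = 114, and P = 186.
DWL is the triangle between Q = 114 and Q = 152: ½·(152 − 114)·(186 − 167) = 361.

DWL = 361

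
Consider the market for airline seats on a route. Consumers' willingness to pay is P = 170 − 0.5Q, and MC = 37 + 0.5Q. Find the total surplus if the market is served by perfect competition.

Competitive equilibrium sets price equal to marginal cost: 170 − 0.5Q = 37 + 0.5Q, so Q = 133 and P = 103.5.
CS = ½·(170 − 103.5)·133 = 4422.25; PS = (103.5·133 − 37·133 − ½·0.5·133²) = 4422.25; TS = 8844.5.

TS = 8844.5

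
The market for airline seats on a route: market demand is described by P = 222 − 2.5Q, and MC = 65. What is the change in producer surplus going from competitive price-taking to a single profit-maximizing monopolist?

Perfect competition: P = MC = 65, so 222 − 2.5Q = 65 and Q = 62.8.
PS = (65 − 65)·62.8 = 0.
The monopolist equates marginal revenue to marginal cost: 222 − 5Q = 65, so Q = 31.4. From demand, P = 143.5.
PS = (143.5 − 65)·31.4 = 2464.9.
Change in producer surplus: 2464.9 − 0 = 2464.9.

Producer surplus rises by 2464.9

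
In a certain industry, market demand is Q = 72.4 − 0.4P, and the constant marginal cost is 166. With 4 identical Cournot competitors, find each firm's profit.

Inverting demand: P = 181 − 2.5Q.
With 4 symmetric Cournot firms, each firm's FOC gives 181 − 12.5q = 166, so q = 1.2, Q = 4·1.2 = 4.8, and P = 169.
Each firm's profit = (169 − 166)·1.2 = 3.6.

π_i = 3.6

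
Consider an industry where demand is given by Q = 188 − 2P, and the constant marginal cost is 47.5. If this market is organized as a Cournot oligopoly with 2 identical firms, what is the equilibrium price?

P = 63

Inverting demand: P = 94 − 0.5Q.
Cournot with 2 identical firms: the symmetric best-response condition is 94 − 1.5q = 47.5. Each firm produces q = 31, total output Q = 62, price P = 63.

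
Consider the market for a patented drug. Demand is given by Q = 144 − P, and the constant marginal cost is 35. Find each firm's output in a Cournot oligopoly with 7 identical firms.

Inverting demand: P = 144 − Q.
With 7 symmetric Cournot firms, each firm's FOC gives 144 − 8q = 35, so q = 13.625, Q = 7·13.625 = 95.375, and P = 48.625.

q_i = 13.625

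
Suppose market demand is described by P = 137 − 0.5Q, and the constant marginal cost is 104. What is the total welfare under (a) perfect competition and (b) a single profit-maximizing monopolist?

Competition: TS = 1089; Monopoly: TS = 816.75

Perfect competition: P = MC = 104, so 137 − 0.5Q = 104 and Q = 66.
CS = ½·(137 − 104)·66 = 1089; PS = (104 − 104)·66 = 0; TS = 1089.
A monopolist chooses Q where MR = MC. MR = 137 − Q; setting this equal to 104 gives Q = 33 and P = 120.5.
CS = ½·(137 − 120.5)·33 = 272.25; PS = (120.5 − 104)·33 = 544.5; TS = 816.75.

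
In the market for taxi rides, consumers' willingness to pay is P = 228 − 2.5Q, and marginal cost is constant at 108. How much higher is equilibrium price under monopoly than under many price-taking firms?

Perfect competition: P = MC = 108, so 228 − 2.5Q = 108 and Q = 48.
A monopolist chooses Q where MR = MC. MR = 228 − 5Q; setting this equal to 108 gives Q = 24 and P = 168.
Change in equilibrium price: 168 − 108 = 60.

Equilibrium price rises by 60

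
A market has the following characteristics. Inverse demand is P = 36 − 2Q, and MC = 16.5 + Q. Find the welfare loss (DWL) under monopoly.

Under competition P = MC: 36 − 2Q = 16.5 + Q ⇒ Q = 6.5, P = 23.
Monopoly sets MR = MC: 36 − 4Q = 16.5 + Q ⇒ Q = 3.9, P = 36 − 2·3.9 = 28.2.
CS = ½·(36 − 23)·6.5 = 42.25; PS = (23·6.5 − 16.5·6.5 − ½·1·6.5²) = 21.125; TS = 63.375.
CS = ½·(36 − 28.2)·3.9 = 15.21; PS = (28.2·3.9 − 16.5·3.9 − ½·1·3.9²) = 38.025; TS = 53.235.
DWL = 63.375 − 53.235 = 10.14.

DWL = 10.14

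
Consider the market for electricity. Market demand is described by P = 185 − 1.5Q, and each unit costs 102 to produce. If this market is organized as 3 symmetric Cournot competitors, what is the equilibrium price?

P = 122.75

With 3 symmetric Cournot firms, each firm's FOC gives 185 − 6q = 102, so q = 83/6, Q = 3·83/6 = 41.5, and P = 122.75.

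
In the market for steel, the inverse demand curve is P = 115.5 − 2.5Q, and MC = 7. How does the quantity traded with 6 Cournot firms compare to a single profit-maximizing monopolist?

Cournot: Q = 37.2; Monopoly: Q = 21.7

With 6 symmetric Cournot firms, each firm's FOC gives 115.5 − 17.5q = 7, so q = 6.2, Q = 6·6.2 = 37.2, and P = 22.5.
The monopolist equates marginal revenue to marginal cost: 115.5 − 5Q = 7, so Q = 21.7. From demand, P = 61.25.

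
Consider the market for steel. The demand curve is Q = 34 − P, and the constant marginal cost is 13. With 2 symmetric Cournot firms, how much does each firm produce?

q_i = 7

Inverting demand: P = 34 − Q.
Cournot with 2 identical firms: the symmetric best-response condition is 34 − 3q = 13. Each firm produces q = 7, total output Q = 14, price P = 20.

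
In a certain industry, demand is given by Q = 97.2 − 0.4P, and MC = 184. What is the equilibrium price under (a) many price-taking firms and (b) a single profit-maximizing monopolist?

Inverting demand: P = 243 − 2.5Q.
Competitive firms price at marginal cost: P = 184, giving Q = 23.6.
The monopolist equates marginal revenue to marginal cost: 243 − 5Q = 184, so Q = 11.8. From demand, P = 213.5.

Competition: P = 184; Monopoly: P = 213.5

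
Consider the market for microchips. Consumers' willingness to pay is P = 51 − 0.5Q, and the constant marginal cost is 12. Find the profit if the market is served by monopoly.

Profit = 760.5

Monopoly sets MR = MC: 51 − Q = 12 ⇒ Q = 39, P = 51 − 0.5·39 = 31.5.
Profit = (31.5 − 12)·39 = 760.5.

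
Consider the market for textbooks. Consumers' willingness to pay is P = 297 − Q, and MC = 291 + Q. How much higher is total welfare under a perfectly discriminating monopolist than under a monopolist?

The monopolist equates marginal revenue to marginal cost: 297 − 2Q = 291 + Q, so Q = 2. From demand, P = 295.
CS = ½·(297 − 295)·2 = 2; PS = (295·2 − 291·2 − ½·1·2²) = 6; TS = 8.
A perfectly discriminating monopolist sells every unit with P(Q) ≥ MC(Q), so output equals the competitive quantity Q = 3. Each buyer pays their reservation price, so CS = 0 and the firm captures all surplus.
TS = 9 (equal to competitive TS).
Change in total welfare: 9 − 8 = 1.

TS rises by 1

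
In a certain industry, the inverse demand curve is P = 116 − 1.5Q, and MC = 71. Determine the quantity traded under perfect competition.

Under competition P = MC = 71, so Q = (116 − 71)/1.5 = 30.

Q = 30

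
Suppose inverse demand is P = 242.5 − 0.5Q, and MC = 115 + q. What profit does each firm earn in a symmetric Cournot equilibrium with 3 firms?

π_i = 1806.25

In a 3-firm Cournot equilibrium, symmetry and the first-order condition give q = (242.5 − 115)/(3) = 42.5. So Q = 127.5 and P = 178.75.
Each firm's profit = 178.75·42.5 − (115·42.5 + ½·1·42.5²) = 1806.25.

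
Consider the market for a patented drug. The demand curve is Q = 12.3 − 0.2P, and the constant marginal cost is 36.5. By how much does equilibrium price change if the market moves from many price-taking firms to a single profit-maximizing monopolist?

Inverting demand: P = 61.5 − 5Q.
Perfect competition: P = MC = 36.5, so 61.5 − 5Q = 36.5 and Q = 5.
A monopolist chooses Q where MR = MC. MR = 61.5 − 10Q; setting this equal to 36.5 gives Q = 2.5 and P = 49.
Change in equilibrium price: 49 − 36.5 = 12.5.

Equilibrium price rises by 12.5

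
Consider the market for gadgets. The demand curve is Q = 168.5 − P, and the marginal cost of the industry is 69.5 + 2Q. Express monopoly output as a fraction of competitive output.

Q_m/Q_c = 0.75

Inverting demand: P = 168.5 − Q.
Monopoly sets MR = MC: 168.5 − 2Q = 69.5 + 2Q ⇒ Q = 24.75, P = 168.5 − 24.75 = 143.75.
Competitive equilibrium sets price equal to marginal cost: 168.5 − Q = 69.5 + 2Q, so Q = 33 and P = 135.5.
Ratio Q_m/Q_c = 24.75/33 = 0.75.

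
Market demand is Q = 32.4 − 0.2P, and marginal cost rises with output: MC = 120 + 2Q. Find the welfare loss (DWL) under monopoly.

DWL = 21.875

Inverting demand: P = 162 − 5Q.
Competitive equilibrium sets price equal to marginal cost: 162 − 5Q = 120 + 2Q, so Q = 6 and P = 132.
A monopolist chooses Q where MR = MC. MR = 162 − 10Q; setting this equal to 120 + 2Q gives Q = 3.5 and P = 144.5.
CS = ½·(162 − 132)·6 = 90; PS = (132·6 − 120·6 − ½·2·6²) = 36; TS = 126.
CS = ½·(162 − 144.5)·3.5 = 30.625; PS = (144.5·3.5 − 120·3.5 − ½·2·3.5²) = 73.5; TS = 104.125.
DWL = 126 − 104.125 = 21.875.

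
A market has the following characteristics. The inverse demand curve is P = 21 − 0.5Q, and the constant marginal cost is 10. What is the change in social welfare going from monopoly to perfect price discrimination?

Monopoly sets MR = MC: 21 − Q = 10 ⇒ Q = 11, P = 21 − 0.5·11 = 15.5.
CS = ½·(21 − 15.5)·11 = 30.25; PS = (15.5 − 10)·11 = 60.5; TS = 90.75.
Under first-degree price discrimination the firm charges each unit its demand price and produces up to where P = MC, i.e. Q = 22. Consumer surplus is zero; producer surplus equals total surplus.
TS = 121 (equal to competitive TS).
Change in social welfare: 121 − 90.75 = 30.25.

TS rises by 30.25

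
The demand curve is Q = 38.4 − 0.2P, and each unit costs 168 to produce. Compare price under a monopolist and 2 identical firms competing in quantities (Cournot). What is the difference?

Inverting demand: P = 192 − 5Q.
A monopolist chooses Q where MR = MC. MR = 192 − 10Q; setting this equal to 168 gives Q = 2.4 and P = 180.
Cournot with 2 identical firms: the symmetric best-response condition is 192 − 15q = 168. Each firm produces q = 1.6, total output Q = 3.2, price P = 176.
Change in price: 176 − 180 = −4.

P falls by 4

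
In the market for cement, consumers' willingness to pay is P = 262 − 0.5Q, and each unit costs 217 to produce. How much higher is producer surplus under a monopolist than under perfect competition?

Under competition P = MC = 217, so Q = (262 − 217)/0.5 = 90.
PS = (217 − 217)·90 = 0.
Monopoly sets MR = MC: 262 − Q = 217 ⇒ Q = 45, P = 262 − 0.5·45 = 239.5.
PS = (239.5 − 217)·45 = 1012.5.
Change in producer surplus: 1012.5 − 0 = 1012.5.

Producer surplus rises by 1012.5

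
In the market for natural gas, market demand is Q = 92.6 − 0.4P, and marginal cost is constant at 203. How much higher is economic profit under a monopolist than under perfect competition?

π rises by 81.225

Inverting demand: P = 231.5 − 2.5Q.
Perfect competition: P = MC = 203, so 231.5 − 2.5Q = 203 and Q = 11.4.
Profit = (203 − 203)·11.4 = 0.
A monopolist chooses Q where MR = MC. MR = 231.5 − 5Q; setting this equal to 203 gives Q = 5.7 and P = 217.25.
Profit = (217.25 − 203)·5.7 = 81.225.
Change in economic profit: 81.225 − 0 = 81.225.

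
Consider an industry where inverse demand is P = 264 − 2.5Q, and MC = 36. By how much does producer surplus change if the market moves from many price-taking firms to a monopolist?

Competitive firms price at marginal cost: P = 36, giving Q = 91.2.
PS = (36 − 36)·91.2 = 0.
Monopoly sets MR = MC: 264 − 5Q = 36 ⇒ Q = 45.6, P = 264 − 2.5·45.6 = 150.
PS = (150 − 36)·45.6 = 5198.4.
Change in producer surplus: 5198.4 − 0 = 5198.4.

PS rises by 5198.4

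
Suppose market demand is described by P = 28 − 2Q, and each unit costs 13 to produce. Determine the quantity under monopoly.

A monopolist chooses Q where MR = MC. MR = 28 − 4Q; setting this equal to 13 gives Q = 3.75 and P = 20.5.

Q = 3.75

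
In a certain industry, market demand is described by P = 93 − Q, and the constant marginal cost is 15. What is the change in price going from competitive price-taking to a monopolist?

Competitive firms price at marginal cost: P = 15, giving Q = 78.
A monopolist chooses Q where MR = MC. MR = 93 − 2Q; setting this equal to 15 gives Q = 39 and P = 54.
Change in price: 54 − 15 = 39.

Price rises by 39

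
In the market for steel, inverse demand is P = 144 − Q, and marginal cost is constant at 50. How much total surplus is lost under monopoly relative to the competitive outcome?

DWL = 1104.5

Competitive firms price at marginal cost: P = 50, giving Q = 94.
The monopolist equates marginal revenue to marginal cost: 144 − 2Q = 50, so Q = 47. From demand, P = 97.
DWL is the triangle between Q = 47 and Q = 94: ½·(94 − 47)·(97 − 50) = 1104.5.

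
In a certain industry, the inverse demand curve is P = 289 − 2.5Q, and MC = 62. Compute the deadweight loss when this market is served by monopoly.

DWL = 2576.45

Under competition P = MC = 62, so Q = (289 − 62)/2.5 = 90.8.
The monopolist equates marginal revenue to marginal cost: 289 − 5Q = 62, so Q = 45.4. From demand, P = 175.5.
DWL is the triangle between Q = 45.4 and Q = 90.8: ½·(90.8 − 45.4)·(175.5 − 62) = 2576.45.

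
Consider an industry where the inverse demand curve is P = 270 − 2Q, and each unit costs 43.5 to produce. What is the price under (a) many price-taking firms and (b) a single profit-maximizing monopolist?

Under competition P = MC = 43.5, so Q = (270 − 43.5)/2 = 113.25.
Monopoly sets MR = MC: 270 − 4Q = 43.5 ⇒ Q = 56.625, P = 270 − 2·56.625 = 156.75.

Competition: P = 43.5; Monopoly: P = 156.75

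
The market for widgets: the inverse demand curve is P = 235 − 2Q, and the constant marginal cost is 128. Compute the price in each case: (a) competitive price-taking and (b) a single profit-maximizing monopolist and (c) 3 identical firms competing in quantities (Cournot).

Competition: P = 128; Monopoly: P = 181.5; Cournot: P = 154.75

Competitive firms price at marginal cost: P = 128, giving Q = 53.5.
A monopolist chooses Q where MR = MC. MR = 235 − 4Q; setting this equal to 128 gives Q = 26.75 and P = 181.5.
With 3 symmetric Cournot firms, each firm's FOC gives 235 − 8q = 128, so q = 13.375, Q = 3·13.375 = 40.125, and P = 154.75.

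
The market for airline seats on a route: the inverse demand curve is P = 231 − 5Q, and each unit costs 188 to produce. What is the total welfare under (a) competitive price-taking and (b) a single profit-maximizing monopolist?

Perfect competition: P = MC = 188, so 231 − 5Q = 188 and Q = 8.6.
CS = ½·(231 − 188)·8.6 = 184.9; PS = (188 − 188)·8.6 = 0; TS = 184.9.
A monopolist chooses Q where MR = MC. MR = 231 − 10Q; setting this equal to 188 gives Q = 4.3 and P = 209.5.
CS = ½·(231 − 209.5)·4.3 = 46.225; PS = (209.5 − 188)·4.3 = 92.45; TS = 138.675.

Competition: TS = 184.9; Monopoly: TS = 138.675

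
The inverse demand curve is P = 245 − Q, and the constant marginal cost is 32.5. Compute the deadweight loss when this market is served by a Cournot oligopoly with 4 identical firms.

DWL = 903.125

Under competition P = MC = 32.5, so Q = (245 − 32.5)/1 = 212.5.
Cournot with 4 identical firms: the symmetric best-response condition is 245 − 5q = 32.5. Each firm produces q = 42.5, total output Q = 170, price P = 75.
DWL is the triangle between Q = 170 and Q = 212.5: ½·(212.5 − 170)·(75 − 32.5) = 903.125.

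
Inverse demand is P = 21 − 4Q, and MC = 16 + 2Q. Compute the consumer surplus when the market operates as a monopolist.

CS = 0.5

The monopolist equates marginal revenue to marginal cost: 21 − 8Q = 16 + 2Q, so Q = 0.5. From demand, P = 19.
CS = ½·(21 − 19)·0.5 = 0.5.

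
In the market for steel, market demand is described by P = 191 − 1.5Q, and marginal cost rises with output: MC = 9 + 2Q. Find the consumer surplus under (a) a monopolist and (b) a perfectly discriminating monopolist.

The monopolist equates marginal revenue to marginal cost: 191 − 3Q = 9 + 2Q, so Q = 36.4. From demand, P = 136.4.
CS = ½·(191 − 136.4)·36.4 = 993.72.
A perfectly discriminating monopolist sells every unit with P(Q) ≥ MC(Q), so output equals the competitive quantity Q = 52. Each buyer pays their reservation price, so CS = 0 and the firm captures all surplus.
CS = 0.

Monopoly: CS = 993.72; Perfect PD: CS = 0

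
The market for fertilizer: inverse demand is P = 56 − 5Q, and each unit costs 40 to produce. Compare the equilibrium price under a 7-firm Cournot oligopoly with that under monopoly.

Cournot: P = 42; Monopoly: P = 48

With 7 symmetric Cournot firms, each firm's FOC gives 56 − 40q = 40, so q = 0.4, Q = 7·0.4 = 2.8, and P = 42.
A monopolist chooses Q where MR = MC. MR = 56 − 10Q; setting this equal to 40 gives Q = 1.6 and P = 48.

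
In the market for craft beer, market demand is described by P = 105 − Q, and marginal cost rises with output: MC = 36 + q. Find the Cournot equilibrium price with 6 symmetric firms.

P = 53.25

In a 6-firm Cournot equilibrium, symmetry and the first-order condition give q = (105 − 36)/(8) = 8.625. So Q = 51.75 and P = 53.25.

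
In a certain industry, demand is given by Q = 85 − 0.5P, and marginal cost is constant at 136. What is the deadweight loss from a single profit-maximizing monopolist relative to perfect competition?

DWL = 72.25

Inverting demand: P = 170 − 2Q.
Under competition P = MC = 136, so Q = (170 − 136)/2 = 17.
Monopoly sets MR = MC: 170 − 4Q = 136 ⇒ Q = 8.5, P = 170 − 2·8.5 = 153.
DWL is the triangle between Q = 8.5 and Q = 17: ½·(17 − 8.5)·(153 − 136) = 72.25.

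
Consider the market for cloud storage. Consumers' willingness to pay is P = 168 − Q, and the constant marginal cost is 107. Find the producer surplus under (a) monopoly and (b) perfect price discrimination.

Monopoly sets MR = MC: 168 − 2Q = 107 ⇒ Q = 30.5, P = 168 − 30.5 = 137.5.
PS = (137.5 − 107)·30.5 = 930.25.
A perfectly discriminating monopolist sells every unit with P(Q) ≥ MC(Q), so output equals the competitive quantity Q = 61. Each buyer pays their reservation price, so CS = 0 and the firm captures all surplus.
PS = ½·(168 − 107)·61 = 1860.5.

Monopoly: PS = 930.25; Perfect PD: PS = 1860.5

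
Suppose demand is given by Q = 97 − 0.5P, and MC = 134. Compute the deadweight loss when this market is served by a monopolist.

Inverting demand: P = 194 − 2Q.
Competitive firms price at marginal cost: P = 134, giving Q = 30.
The monopolist equates marginal revenue to marginal cost: 194 − 4Q = 134, so Q = 15. From demand, P = 164.
DWL is the triangle between Q = 15 and Q = 30: ½·(30 − 15)·(164 − 134) = 225.

DWL = 225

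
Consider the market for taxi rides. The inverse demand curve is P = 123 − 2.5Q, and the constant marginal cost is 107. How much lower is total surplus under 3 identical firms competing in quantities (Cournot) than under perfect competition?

Competitive firms price at marginal cost: P = 107, giving Q = 6.4.
CS = ½·(123 − 107)·6.4 = 51.2; PS = (107 − 107)·6.4 = 0; TS = 51.2.
In a 3-firm Cournot equilibrium, symmetry and the first-order condition give q = (123 − 107)/(10) = 1.6. So Q = 4.8 and P = 111.
CS = ½·(123 − 111)·4.8 = 28.8; PS = (111 − 107)·4.8 = 19.2; TS = 48.
Change in total surplus: 48 − 51.2 = −3.2.

TS falls by 3.2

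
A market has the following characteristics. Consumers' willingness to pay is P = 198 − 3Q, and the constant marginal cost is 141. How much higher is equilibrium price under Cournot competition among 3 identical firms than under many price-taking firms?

Equilibrium price rises by 14.25

Perfect competition: P = MC = 141, so 198 − 3Q = 141 and Q = 19.
In a 3-firm Cournot equilibrium, symmetry and the first-order condition give q = (198 − 141)/(12) = 4.75. So Q = 14.25 and P = 155.25.
Change in equilibrium price: 155.25 − 141 = 14.25.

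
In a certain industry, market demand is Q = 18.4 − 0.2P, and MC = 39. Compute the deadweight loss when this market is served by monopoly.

Inverting demand: P = 92 − 5Q.
Perfect competition: P = MC = 39, so 92 − 5Q = 39 and Q = 10.6.
Monopoly sets MR = MC: 92 − 10Q = 39 ⇒ Q = 5.3, P = 92 − 5·5.3 = 65.5.
DWL is the triangle between Q = 5.3 and Q = 10.6: ½·(10.6 − 5.3)·(65.5 − 39) = 70.225.

DWL = 70.225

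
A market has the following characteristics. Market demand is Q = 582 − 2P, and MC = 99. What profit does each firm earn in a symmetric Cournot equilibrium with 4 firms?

Inverting demand: P = 291 − 0.5Q.
With 4 symmetric Cournot firms, each firm's FOC gives 291 − 2.5q = 99, so q = 76.8, Q = 4·76.8 = 307.2, and P = 137.4.
Each firm's profit = (137.4 − 99)·76.8 = 2949.12.

π_i = 2949.12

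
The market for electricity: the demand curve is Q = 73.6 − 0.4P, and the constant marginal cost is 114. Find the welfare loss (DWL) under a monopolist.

DWL = 245

Inverting demand: P = 184 − 2.5Q.
Perfect competition: P = MC = 114, so 184 − 2.5Q = 114 and Q = 28.
The monopolist equates marginal revenue to marginal cost: 184 − 5Q = 114, so Q = 14. From demand, P = 149.
DWL is the triangle between Q = 14 and Q = 28: ½·(28 − 14)·(149 − 114) = 245.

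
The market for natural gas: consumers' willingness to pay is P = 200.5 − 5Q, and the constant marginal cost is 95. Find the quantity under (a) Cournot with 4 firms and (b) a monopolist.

Cournot with 4 identical firms: the symmetric best-response condition is 200.5 − 25q = 95. Each firm produces q = 4.22, total output Q = 16.88, price P = 116.1.
A monopolist chooses Q where MR = MC. MR = 200.5 − 10Q; setting this equal to 95 gives Q = 10.55 and P = 147.75.

Cournot: Q = 16.88; Monopoly: Q = 10.55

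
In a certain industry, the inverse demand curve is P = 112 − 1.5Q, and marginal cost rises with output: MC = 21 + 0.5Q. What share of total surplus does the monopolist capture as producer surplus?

The monopolist equates marginal revenue to marginal cost: 112 − 3Q = 21 + 0.5Q, so Q = 26. From demand, P = 73.
CS = ½·(112 − 73)·26 = 507.
PS = P·Q − VC(Q) = 73·26 − (21·26 + ½·0.5·26²) = 1183.
Share captured = PS/TS = 1183/1690 = 0.7.

PS/TS = 0.7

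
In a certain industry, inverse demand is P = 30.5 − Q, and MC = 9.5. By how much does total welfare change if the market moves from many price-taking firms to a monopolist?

Perfect competition: P = MC = 9.5, so 30.5 − Q = 9.5 and Q = 21.
CS = ½·(30.5 − 9.5)·21 = 220.5; PS = (9.5 − 9.5)·21 = 0; TS = 220.5.
The monopolist equates marginal revenue to marginal cost: 30.5 − 2Q = 9.5, so Q = 10.5. From demand, P = 20.
CS = ½·(30.5 − 20)·10.5 = 55.125; PS = (20 − 9.5)·10.5 = 110.25; TS = 165.375.
Change in total welfare: 165.375 − 220.5 = −55.125.

Total welfare falls by 55.125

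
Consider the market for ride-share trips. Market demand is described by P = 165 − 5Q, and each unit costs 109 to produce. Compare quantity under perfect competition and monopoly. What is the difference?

Competitive firms price at marginal cost: P = 109, giving Q = 11.2.
A monopolist chooses Q where MR = MC. MR = 165 − 10Q; setting this equal to 109 gives Q = 5.6 and P = 137.
Change in quantity: 5.6 − 11.2 = −5.6.

Q falls by 5.6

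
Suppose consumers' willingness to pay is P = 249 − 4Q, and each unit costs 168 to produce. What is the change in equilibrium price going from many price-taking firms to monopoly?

P rises by 40.5

Competitive firms price at marginal cost: P = 168, giving Q = 20.25.
A monopolist chooses Q where MR = MC. MR = 249 − 8Q; setting this equal to 168 gives Q = 10.125 and P = 208.5.
Change in equilibrium price: 208.5 − 168 = 40.5.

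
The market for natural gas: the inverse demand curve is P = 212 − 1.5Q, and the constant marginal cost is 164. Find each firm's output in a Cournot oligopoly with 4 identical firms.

In a 4-firm Cournot equilibrium, symmetry and the first-order condition give q = (212 − 164)/(7.5) = 6.4. So Q = 25.6 and P = 173.6.

q_i = 6.4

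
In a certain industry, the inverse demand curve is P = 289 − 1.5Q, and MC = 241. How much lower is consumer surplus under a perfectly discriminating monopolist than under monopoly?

CS falls by 192

A monopolist chooses Q where MR = MC. MR = 289 − 3Q; setting this equal to 241 gives Q = 16 and P = 265.
CS = ½·(289 − 265)·16 = 192.
With perfect price discrimination, output is the efficient level Q = 32 (where demand meets MC), but every buyer pays their willingness to pay: CS = 0 and PS = total surplus.
CS = 0.
Change in consumer surplus: 0 − 192 = −192.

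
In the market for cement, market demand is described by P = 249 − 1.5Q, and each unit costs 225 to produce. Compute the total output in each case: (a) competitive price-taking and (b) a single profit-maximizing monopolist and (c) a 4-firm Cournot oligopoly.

Competition: Q = 16; Monopoly: Q = 8; Cournot: Q = 12.8

Perfect competition: P = MC = 225, so 249 − 1.5Q = 225 and Q = 16.
A monopolist chooses Q where MR = MC. MR = 249 − 3Q; setting this equal to 225 gives Q = 8 and P = 237.
In a 4-firm Cournot equilibrium, symmetry and the first-order condition give q = (249 − 225)/(7.5) = 3.2. So Q = 12.8 and P = 229.8.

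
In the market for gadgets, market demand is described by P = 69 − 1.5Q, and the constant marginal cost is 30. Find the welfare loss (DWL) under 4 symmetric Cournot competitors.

DWL = 20.28

Under competition P = MC = 30, so Q = (69 − 30)/1.5 = 26.
With 4 symmetric Cournot firms, each firm's FOC gives 69 − 7.5q = 30, so q = 5.2, Q = 4·5.2 = 20.8, and P = 37.8.
DWL is the triangle between Q = 20.8 and Q = 26: ½·(26 − 20.8)·(37.8 − 30) = 20.28.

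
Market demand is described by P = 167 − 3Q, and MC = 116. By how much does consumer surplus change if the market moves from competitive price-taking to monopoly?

Perfect competition: P = MC = 116, so 167 − 3Q = 116 and Q = 17.
CS = ½·(167 − 116)·17 = 433.5.
Monopoly sets MR = MC: 167 − 6Q = 116 ⇒ Q = 8.5, P = 167 − 3·8.5 = 141.5.
CS = ½·(167 − 141.5)·8.5 = 108.375.
Change in consumer surplus: 108.375 − 433.5 = −325.125.

CS falls by 325.125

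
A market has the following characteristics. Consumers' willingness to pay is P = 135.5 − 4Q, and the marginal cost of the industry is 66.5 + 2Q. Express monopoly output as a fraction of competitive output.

Q_m/Q_c = 0.6

Monopoly sets MR = MC: 135.5 − 8Q = 66.5 + 2Q ⇒ Q = 6.9, P = 135.5 − 4·6.9 = 107.9.
Competitive equilibrium sets price equal to marginal cost: 135.5 − 4Q = 66.5 + 2Q, so Q = 11.5 and P = 89.5.
Ratio Q_m/Q_c = 6.9/11.5 = 0.6.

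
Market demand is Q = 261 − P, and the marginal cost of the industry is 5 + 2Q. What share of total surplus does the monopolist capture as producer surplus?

Inverting demand: P = 261 − Q.
A monopolist chooses Q where MR = MC. MR = 261 − 2Q; setting this equal to 5 + 2Q gives Q = 64 and P = 197.
CS = ½·(261 − 197)·64 = 2048.
PS = P·Q − VC(Q) = 197·64 − (5·64 + ½·2·64²) = 8192.
Share captured = PS/TS = 8192/10240 = 0.8.

PS/TS = 0.8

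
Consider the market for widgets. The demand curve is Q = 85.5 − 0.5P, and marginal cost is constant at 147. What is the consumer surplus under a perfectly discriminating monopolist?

CS = 0

Inverting demand: P = 171 − 2Q.
A perfectly discriminating monopolist sells every unit with P(Q) ≥ MC(Q), so output equals the competitive quantity Q = 12. Each buyer pays their reservation price, so CS = 0 and the firm captures all surplus.
CS = 0.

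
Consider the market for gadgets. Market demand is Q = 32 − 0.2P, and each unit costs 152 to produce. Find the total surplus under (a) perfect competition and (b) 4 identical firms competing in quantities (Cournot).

Competition: TS = 6.4; Cournot: TS = 6.144

Inverting demand: P = 160 − 5Q.
Perfect competition: P = MC = 152, so 160 − 5Q = 152 and Q = 1.6.
CS = ½·(160 − 152)·1.6 = 6.4; PS = (152 − 152)·1.6 = 0; TS = 6.4.
With 4 symmetric Cournot firms, each firm's FOC gives 160 − 25q = 152, so q = 0.32, Q = 4·0.32 = 1.28, and P = 153.6.
CS = ½·(160 − 153.6)·1.28 = 4.096; PS = (153.6 − 152)·1.28 = 2.048; TS = 6.144.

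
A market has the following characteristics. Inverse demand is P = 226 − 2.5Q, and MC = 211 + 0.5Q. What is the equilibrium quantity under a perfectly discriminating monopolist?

Q = 5

With perfect price discrimination, output is the efficient level Q = 5 (where demand meets MC), but every buyer pays their willingness to pay: CS = 0 and PS = total surplus.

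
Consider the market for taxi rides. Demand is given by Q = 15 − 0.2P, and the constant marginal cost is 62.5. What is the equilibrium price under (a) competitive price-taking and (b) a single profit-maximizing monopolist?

Competition: P = 62.5; Monopoly: P = 68.75

Inverting demand: P = 75 − 5Q.
Under competition P = MC = 62.5, so Q = (75 − 62.5)/5 = 2.5.
A monopolist chooses Q where MR = MC. MR = 75 − 10Q; setting this equal to 62.5 gives Q = 1.25 and P = 68.75.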